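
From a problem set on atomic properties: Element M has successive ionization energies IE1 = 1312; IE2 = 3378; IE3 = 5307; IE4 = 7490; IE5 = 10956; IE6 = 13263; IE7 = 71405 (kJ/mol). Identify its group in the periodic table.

Group 16

Look for the largest jump between consecutive ionization energies: IE7/IE6 ≈ 5.4, far larger than any earlier ratio.
That jump marks the point where a core electron is being removed. So the atom has 6 valence electrons.
A main-group element with 6 valence electrons is in group 16.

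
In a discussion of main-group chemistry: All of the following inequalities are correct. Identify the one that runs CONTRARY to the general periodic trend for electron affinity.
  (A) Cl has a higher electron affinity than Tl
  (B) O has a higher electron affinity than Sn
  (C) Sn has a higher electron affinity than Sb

(C)

The general trend: electron affinity increases across a period and decreases down a group.
(A) Cl (period 3, group 17) vs Tl (period 6, group 13): the stated order agrees with the simple trend.
(B) O (period 2, group 16) vs Sn (period 5, group 14): the stated order agrees with the simple trend.
(C) Sn (period 5, group 14) vs Sb (period 5, group 15): the stated order contradicts the simple trend.
The exception is (C): adding an electron to Sb's half-filled 5p³ is unfavourable, so Sn has the more exothermic EA.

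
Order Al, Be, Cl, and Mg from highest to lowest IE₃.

IE_3 is the cost of taking one more electron from the +2 cation: Al²⁺ still has 1 valence electron; Be²⁺ is the bare [He] core; Cl²⁺ still has 5 valence electrons; Mg²⁺ is the bare [Ne] core.
Pulling an electron out of a noble-gas core costs far more than removing a remaining valence electron, so Mg and Be sit at the high end of IE_3.
Valence configurations: Al²⁺ [Ne]3s¹, Cl²⁺ [Ne]3s²3p³.
Approximate IE_3 values (kJ/mol): Al 2745, Be 14849, Cl 3822, Mg 7733.
Hence IE_3: Al < Cl < Mg < Be.

Be > Mg > Cl > Al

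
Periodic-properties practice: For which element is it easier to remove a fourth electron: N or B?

IE_4 is the cost of taking one more electron from the +3 cation: N³⁺ still has 2 valence electrons; B³⁺ is the bare [He] core.
Pulling an electron out of a noble-gas core costs far more than removing a remaining valence electron, so B sits at the high end of IE_4.
The numbers (kJ/mol): N 7475, B 25026.
So the fourth ionization energies run N < B.

N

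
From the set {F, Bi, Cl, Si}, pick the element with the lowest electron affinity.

Bi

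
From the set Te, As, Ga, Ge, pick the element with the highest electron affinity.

Te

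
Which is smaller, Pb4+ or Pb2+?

Pb4+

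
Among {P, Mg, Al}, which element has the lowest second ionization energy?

Mg

The second ionization energy removes an electron from the +1 ion. For each element: P⁺ still has 4 valence electrons; Mg⁺ still has 1 valence electron; Al⁺ still has 2 valence electrons.
All are still removing valence electrons, so compare the +1 ions as you would atoms: IE_2 generally rises across a period (higher Z_eff) and falls down a group (larger shell), subject to the usual subshell exceptions.
Valence configurations: P⁺ [Ne]3s²3p², Mg⁺ [Ne]3s¹, Al⁺ [Ne]3s².
The numbers (kJ/mol): P 1907, Mg 1451, Al 1817.
Putting it together, IE_2: Mg < Al < P.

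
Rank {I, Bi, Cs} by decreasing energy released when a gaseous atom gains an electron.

I, Bi, Cs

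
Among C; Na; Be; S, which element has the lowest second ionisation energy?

Consider each +1 ion: C⁺ still has 3 valence electrons; Na⁺ is the bare [Ne] core; Be⁺ still has 1 valence electron; S⁺ still has 5 valence electrons.
Breaking into a closed-shell core is much more expensive than removing a leftover valence electron — Na has the largest IE_2 here.
Valence configurations: C⁺ [He]2s²2p¹, Be⁺ [He]2s¹, S⁺ [Ne]3s²3p³.
Approximate IE_2 values (kJ/mol): C 2353, Na 4562, Be 1757, S 2252.
Hence IE_2: Be < S < C < Na.

Be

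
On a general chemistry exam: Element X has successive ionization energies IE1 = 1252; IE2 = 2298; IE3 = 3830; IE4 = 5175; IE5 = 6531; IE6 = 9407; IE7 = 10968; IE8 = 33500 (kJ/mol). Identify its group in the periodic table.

Group 17

Look for the largest jump between consecutive ionization energies: IE8/IE7 ≈ 3.1, far larger than any earlier ratio.
That jump marks the point where a core electron is being removed. So the atom has 7 valence electrons.
A main-group element with 7 valence electrons is in group 17.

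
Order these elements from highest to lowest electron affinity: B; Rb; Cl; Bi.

B is in period 2, group 13; Cl is in period 3, group 17; Rb is in period 5, group 1; Bi is in period 6, group 15.
EA tends to increase across a period and decrease down a group, though the pattern is less regular than for IE or radius.
These span different periods and groups, so the two trends combine.
Rb > B: this pair runs against the simple trend — see the exception note.
Bi > Rb: the two effects oppose for this pair; the across-period effect wins (91 vs 47 kJ/mol).
Cl > Bi: relative to Bi, both the across-period and down-group shifts push Cl's electron affinity up.
Note the exception: Rb has a higher electron affinity than B, contrary to the simple trend — B's ns²np¹ configuration gives only a small electron affinity — the sparsely filled np subshell binds an added electron weakly.
Tabulated electron affinity (kJ/mol): B 27, Cl 349, Rb 47, Bi 91.
So from highest to lowest: Cl > Bi > Rb > B.

Cl, Bi, Rb, B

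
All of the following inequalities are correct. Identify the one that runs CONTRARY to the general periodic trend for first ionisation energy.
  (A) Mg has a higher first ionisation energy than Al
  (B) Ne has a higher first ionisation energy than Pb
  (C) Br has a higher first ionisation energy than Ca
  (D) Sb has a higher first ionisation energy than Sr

(A)

The general trend: first ionisation energy increases across a period and decreases down a group.
(A) Mg (period 3, group 2) vs Al (period 3, group 13): the stated order contradicts the simple trend.
(B) Ne (period 2, group 18) vs Pb (period 6, group 14): the stated order agrees with the simple trend.
(C) Br (period 4, group 17) vs Ca (period 4, group 2): the stated order agrees with the simple trend.
(D) Sb (period 5, group 15) vs Sr (period 5, group 2): the stated order agrees with the simple trend.
The exception is (A): Al's single 3p electron is easier to remove than one from Mg's filled 3s².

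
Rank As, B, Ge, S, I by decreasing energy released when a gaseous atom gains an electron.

B is in period 2, group 13; S is in period 3, group 16; Ge is in period 4, group 14; As is in period 4, group 15; I is in period 5, group 17.
EA tends to increase across a period and decrease down a group, though the pattern is less regular than for IE or radius.
These span different periods and groups, so the two trends combine.
As > B: period and group pull opposite ways; the across-period shift dominates (78 vs 27 kJ/mol).
Ge > As: this pair runs against the simple trend — see the exception note.
S > Ge: relative to Ge, both the across-period and down-group shifts push S's electron affinity up.
I > S: the two effects oppose for this pair; the across-period effect wins (295 vs 200 kJ/mol).
Note the exception: Ge has a higher electron affinity than As, contrary to the simple trend — adding an electron to As's half-filled 4p³ is unfavourable, so Ge (4p²) has the more exothermic EA.
For reference (kJ/mol): B 27, S 200, Ge 119, As 78, I 295.
So from highest to lowest: I > S > Ge > As > B.

I > S > Ge > As > B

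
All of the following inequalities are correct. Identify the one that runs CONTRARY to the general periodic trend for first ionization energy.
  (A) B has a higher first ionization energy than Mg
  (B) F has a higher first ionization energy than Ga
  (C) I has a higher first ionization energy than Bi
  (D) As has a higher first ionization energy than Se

The general trend: first ionization energy increases across a period and decreases down a group.
(A) B (period 2, group 13) vs Mg (period 3, group 2): the stated order agrees with the simple trend.
(B) F (period 2, group 17) vs Ga (period 4, group 13): the stated order agrees with the simple trend.
(C) I (period 5, group 17) vs Bi (period 6, group 15): the stated order agrees with the simple trend.
(D) As (period 4, group 15) vs Se (period 4, group 16): the stated order contradicts the simple trend.
The exception is (D): Se (4p⁴) ionizes more easily than half-filled As (4p³).

(D)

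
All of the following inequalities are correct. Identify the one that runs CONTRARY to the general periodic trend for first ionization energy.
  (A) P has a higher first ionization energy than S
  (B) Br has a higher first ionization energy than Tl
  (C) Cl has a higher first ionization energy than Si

The general trend: first ionization energy increases across a period and decreases down a group.
(A) P (period 3, group 15) vs S (period 3, group 16): the stated order contradicts the simple trend.
(B) Br (period 4, group 17) vs Tl (period 6, group 13): the stated order agrees with the simple trend.
(C) Cl (period 3, group 17) vs Si (period 3, group 14): the stated order agrees with the simple trend.
The exception is (A): S (3p⁴) ionizes more easily than half-filled P (3p³) because the paired 3p electron in S is pushed out by e⁻–e⁻ repulsion.

(A)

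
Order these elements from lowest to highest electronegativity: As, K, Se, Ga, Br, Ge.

K is in period 4, group 1; Ga is in period 4, group 13; Ge is in period 4, group 14; As is in period 4, group 15; Se is in period 4, group 16; Br is in period 4, group 17.
Electronegativity increases across a period and decreases down a group, tracking effective nuclear charge and atomic size.
All lie in period 4, so electronegativity increases left to right.
So from lowest to highest: K < Ga < Ge < As < Se < Br.

K < Ga < Ge < As < Se < Br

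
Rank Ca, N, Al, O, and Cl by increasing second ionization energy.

Ca, Al, Cl, N, O

IE_2 is the cost of taking one more electron from the +1 cation: Ca⁺ still has 1 valence electron; N⁺ still has 4 valence electrons; Al⁺ still has 2 valence electrons; O⁺ still has 5 valence electrons; Cl⁺ still has 6 valence electrons.
All are still removing valence electrons, so compare the +1 ions as you would atoms: IE_2 generally rises across a period (higher Z_eff) and falls down a group (larger shell), subject to the usual subshell exceptions.
Valence configurations: Ca⁺ [Ar]4s¹, N⁺ [He]2s²2p², Al⁺ [Ne]3s², O⁺ [He]2s²2p³, Cl⁺ [Ne]3s²3p⁴.
The numbers (kJ/mol): Ca 1145, N 2856, Al 1817, O 3388, Cl 2298.
Putting it together, IE_2: Ca < Al < Cl < N < O.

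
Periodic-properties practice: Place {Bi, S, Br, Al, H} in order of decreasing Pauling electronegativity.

Br, S, H, Bi, Al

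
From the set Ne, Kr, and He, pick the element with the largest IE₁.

He is in period 1, group 18; Ne is in period 2, group 18; Kr is in period 4, group 18.
Removing the outermost electron gets harder across a period and easier down a group.
All are in group 18, so first ionization energy increases up the group.
The largest IE₁ among these belongs to He.

He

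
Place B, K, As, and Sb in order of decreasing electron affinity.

Sb, As, K, B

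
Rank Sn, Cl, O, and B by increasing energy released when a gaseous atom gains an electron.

B is in period 2, group 13; O is in period 2, group 16; Cl is in period 3, group 17; Sn is in period 5, group 14.
Electron affinity generally becomes more exothermic across a period toward the halogens and less exothermic down a group.
Neither a single period nor a single group — weigh both effects.
Sn > B: period and group pull opposite ways; the across-period shift dominates (107 vs 27 kJ/mol).
O > Sn: relative to Sn, both the across-period and down-group shifts push O's electron affinity up.
Cl > O: period and group pull opposite ways; the across-period shift dominates (349 vs 141 kJ/mol).
Approximate values (kJ/mol): B 27, O 141, Cl 349, Sn 107.
So from lowest to highest: B < Sn < O < Cl.

B, Sn, O, Cl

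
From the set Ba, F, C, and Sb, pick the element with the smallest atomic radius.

C is in period 2, group 14; F is in period 2, group 17; Sb is in period 5, group 15; Ba is in period 6, group 2.
Moving right in a period, electrons are added to the same shell under a stronger nuclear pull, so atoms get smaller; moving down, a new shell is opened and atoms get larger.
Here both period and group differ, so the two effects have to be weighed against each other.
C > F: C lies to the left of F in period 2, so the across-period effect alone puts C larger.
Sb > C: the two effects oppose for this pair; the down-group effect wins (140 vs 75 pm).
Ba > Sb: both effects reinforce here, so Ba is clearly the larger of the two.
For reference (pm): C 75, F 64, Sb 140, Ba 196.
The smallest atomic radius among these belongs to F.

F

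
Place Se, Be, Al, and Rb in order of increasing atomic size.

Be < Se < Al < Rb

Be is in period 2, group 2; Al is in period 3, group 13; Se is in period 4, group 16; Rb is in period 5, group 1.
Across a period the added protons contract the valence shell; down a group each new principal shell makes the atom larger.
Neither a single period nor a single group — weigh both effects.
Se > Be: period and group pull opposite ways; the down-group shift dominates (116 vs 102 pm).
Al > Se: the two effects oppose for this pair; the across-period effect wins (126 vs 116 pm).
Rb > Al: both effects reinforce here, so Rb is clearly the larger of the two.
Tabulated atomic radius (pm): Be 102, Al 126, Se 116, Rb 210.
So from smallest to largest: Be < Se < Al < Rb.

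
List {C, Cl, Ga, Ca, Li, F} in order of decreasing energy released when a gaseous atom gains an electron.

Li is in period 2, group 1; C is in period 2, group 14; F is in period 2, group 17; Cl is in period 3, group 17; Ca is in period 4, group 2; Ga is in period 4, group 13.
EA tends to increase across a period and decrease down a group, though the pattern is less regular than for IE or radius.
These span different periods and groups, so the two trends combine.
Ga > Ca: Ga lies to the right of Ca in period 4, so the across-period effect alone puts Ga higher.
Li > Ga: period and group pull opposite ways; the down-group shift dominates (60 vs 29 kJ/mol).
C > Li: C lies to the right of Li in period 2, so the across-period effect alone puts C higher.
F > C: both are in period 2; the period trend gives F the larger value.
Cl > F: this pair runs against the simple trend — see the exception note.
Note the exception: Cl has a higher electron affinity than F, contrary to the simple trend — F's small 2p subshell makes the incoming electron feel strong e⁻–e⁻ repulsion, so Cl actually releases more energy on gaining an electron.
Tabulated electron affinity (kJ/mol): Li 60, C 122, F 328, Cl 349, Ca 2, Ga 29.
So from highest to lowest: Cl > F > C > Li > Ga > Ca.

Cl, F, C, Li, Ga, Ca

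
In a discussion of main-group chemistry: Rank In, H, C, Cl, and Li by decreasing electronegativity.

Cl, C, H, In, Li

H is in period 1, group 1; Li is in period 2, group 1; C is in period 2, group 14; Cl is in period 3, group 17; In is in period 5, group 13.
Smaller atoms with higher effective nuclear charge are more electronegative.
Neither a single period nor a single group — weigh both effects.
In > Li: period and group pull opposite ways; the across-period shift dominates (1.78 vs 0.98).
H > In: the two effects oppose for this pair; the down-group effect wins (2.20 vs 1.78).
C > H: period and group pull opposite ways; the across-period shift dominates (2.55 vs 2.20).
Cl > C: period and group pull opposite ways; the across-period shift dominates (3.16 vs 2.55).
For reference (Pauling): H 2.20, Li 0.98, C 2.55, Cl 3.16, In 1.78.
So from highest to lowest: Cl > C > H > In > Li.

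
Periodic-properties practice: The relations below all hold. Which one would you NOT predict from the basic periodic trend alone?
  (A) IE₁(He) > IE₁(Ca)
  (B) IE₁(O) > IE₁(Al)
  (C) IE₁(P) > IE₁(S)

The general trend: IE₁ increases across a period and decreases down a group.
(A) He (period 1, group 18) vs Ca (period 4, group 2): the stated order agrees with the simple trend.
(B) O (period 2, group 16) vs Al (period 3, group 13): the stated order agrees with the simple trend.
(C) P (period 3, group 15) vs S (period 3, group 16): the stated order contradicts the simple trend.
The exception is (C): S (3p⁴) ionizes more easily than half-filled P (3p³) because the paired 3p electron in S is pushed out by e⁻–e⁻ repulsion.

(C)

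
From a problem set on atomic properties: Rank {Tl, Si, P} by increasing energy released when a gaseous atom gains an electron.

Tl < P < Si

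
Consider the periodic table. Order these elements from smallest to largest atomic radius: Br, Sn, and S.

S < Br < Sn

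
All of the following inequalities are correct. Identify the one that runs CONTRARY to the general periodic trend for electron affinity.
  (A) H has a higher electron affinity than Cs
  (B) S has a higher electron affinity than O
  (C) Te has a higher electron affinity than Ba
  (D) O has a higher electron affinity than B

(B)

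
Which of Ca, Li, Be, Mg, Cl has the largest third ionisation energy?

Be

Consider each +2 ion: Ca²⁺ is the bare [Ar] core; Li²⁺ is already 1 electron into the core; Be²⁺ is the bare [He] core; Mg²⁺ is the bare [Ne] core; Cl²⁺ still has 5 valence electrons.
Breaking into a closed-shell core is much more expensive than removing a leftover valence electron — Ca, Mg, Li and Be have the largest IE_3 here.
The numbers (kJ/mol): Ca 4912, Li 11815, Be 14849, Mg 7733, Cl 3822.
So the third ionization energies run Cl < Ca < Mg < Li < Be.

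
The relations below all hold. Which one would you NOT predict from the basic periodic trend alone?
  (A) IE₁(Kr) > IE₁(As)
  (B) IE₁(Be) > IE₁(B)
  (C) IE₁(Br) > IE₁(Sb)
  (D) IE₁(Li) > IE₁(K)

(B)

The general trend: first ionization energy increases across a period and decreases down a group.
(A) Kr (period 4, group 18) vs As (period 4, group 15): the stated order agrees with the simple trend.
(B) Be (period 2, group 2) vs B (period 2, group 13): the stated order contradicts the simple trend.
(C) Br (period 4, group 17) vs Sb (period 5, group 15): the stated order agrees with the simple trend.
(D) Li (period 2, group 1) vs K (period 4, group 1): the stated order agrees with the simple trend.
The exception is (B): removing B's lone 2p electron is easier than breaking Be's filled 2s².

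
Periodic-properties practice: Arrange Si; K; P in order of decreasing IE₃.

The third ionization energy removes an electron from the +2 ion. For each element: Si²⁺ still has 2 valence electrons; K²⁺ is already 1 electron into the core; P²⁺ still has 3 valence electrons.
Breaking into a closed-shell core is much more expensive than removing a leftover valence electron — K has the largest IE_3 here.
Valence configurations: Si²⁺ [Ne]3s², P²⁺ [Ne]3s²3p¹.
P²⁺ loses a lone 3p electron whereas Si²⁺ must break into a filled 3s² pair, so IE_3(Si) > IE_3(P) even though P has the higher nuclear charge.
Tabulated IE_3 (kJ/mol): Si 3232, K 4420, P 2914.
Overall IE_3 order: P < Si < K.

K > Si > P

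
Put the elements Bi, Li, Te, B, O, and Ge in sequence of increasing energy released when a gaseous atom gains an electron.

Li is in period 2, group 1; B is in period 2, group 13; O is in period 2, group 16; Ge is in period 4, group 14; Te is in period 5, group 16; Bi is in period 6, group 15.
Adding an electron releases more energy for atoms nearer the top right (short of the noble gases).
These span different periods and groups, so the two trends combine.
Li > B: this pair runs against the simple trend — see the exception note.
Bi > Li: the two effects oppose for this pair; the across-period effect wins (91 vs 60 kJ/mol).
Ge > Bi: the two effects oppose for this pair; the down-group effect wins (119 vs 91 kJ/mol).
O > Ge: both effects reinforce here, so O is clearly the higher of the two.
Te > O: this pair runs against the simple trend — see the exception note.
Note the exception: Li has a higher electron affinity than B, contrary to the simple trend — B's ns²np¹ configuration gives only a small electron affinity — the sparsely filled np subshell binds an added electron weakly.
Note the exception: Te has a higher electron affinity than O, contrary to the simple trend — O's compact 2p subshell gives strong electron–electron repulsion on the added electron.
For reference (kJ/mol): Li 60, B 27, O 141, Ge 119, Te 190, Bi 91.
So from lowest to highest: B < Li < Bi < Ge < O < Te.

B < Li < Bi < Ge < O < Te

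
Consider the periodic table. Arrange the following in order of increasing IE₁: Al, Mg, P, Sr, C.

Sr, Al, Mg, P, C

C is in period 2, group 14; Mg is in period 3, group 2; Al is in period 3, group 13; P is in period 3, group 15; Sr is in period 5, group 2.
IE₁ increases left→right with effective nuclear charge and decreases top→bottom as the valence shell moves farther out.
Neither a single period nor a single group — weigh both effects.
Al > Sr: relative to Sr, both the across-period and down-group shifts push Al's first ionization energy up.
Mg > Al: this pair runs against the simple trend — see the exception note.
P > Mg: P lies to the right of Mg in period 3, so the across-period effect alone puts P higher.
C > P: the two effects oppose for this pair; the down-group effect wins (1086 vs 1012 kJ/mol).
Note the exception: Mg has a higher first ionization energy than Al, contrary to the simple trend — Al's single 3p electron is easier to remove than one from Mg's filled 3s².
Approximate values (kJ/mol): C 1086, Mg 738, Al 578, P 1012, Sr 550.
So from lowest to highest: Sr < Al < Mg < P < C.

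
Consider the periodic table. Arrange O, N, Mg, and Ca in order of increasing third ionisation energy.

N, Ca, O, Mg

IE_3 is the cost of taking one more electron from the +2 cation: O²⁺ still has 4 valence electrons; N²⁺ still has 3 valence electrons; Mg²⁺ is the bare [Ne] core; Ca²⁺ is the bare [Ar] core.
Usually core removal costs more than valence removal, but here the competition is close: a tightly held n=2 valence electron can cost more to remove than an n=3 core electron, so the actual values have to decide it.
Valence configurations: O²⁺ [He]2s²2p², N²⁺ [He]2s²2p¹.
Tabulated IE_3 (kJ/mol): O 5300, N 4578, Mg 7733, Ca 4912.
Hence IE_3: N < Ca < O < Mg.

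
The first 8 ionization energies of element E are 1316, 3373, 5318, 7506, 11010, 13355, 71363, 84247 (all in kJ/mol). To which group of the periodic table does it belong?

Group 16

Look for the largest jump between consecutive ionization energies: IE7/IE6 ≈ 5.3, far larger than any earlier ratio.
That jump marks the point where a core electron is being removed. So the atom has 6 valence electrons.
A main-group element with 6 valence electrons is in group 16.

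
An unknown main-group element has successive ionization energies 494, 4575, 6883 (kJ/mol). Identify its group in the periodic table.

Look for the largest jump between consecutive ionization energies: IE2/IE1 ≈ 9.3, far larger than any earlier ratio.
That jump marks the point where a core electron is being removed. So the atom has 1 valence electron.
A main-group element with 1 valence electron is in group 1.

Group 1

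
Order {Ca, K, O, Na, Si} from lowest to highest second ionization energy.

The second ionization energy removes an electron from the +1 ion. For each element: Ca⁺ still has 1 valence electron; K⁺ is the bare [Ar] core; O⁺ still has 5 valence electrons; Na⁺ is the bare [Ne] core; Si⁺ still has 3 valence electrons.
Usually core removal costs more than valence removal, but here the competition is close: a tightly held n=2 valence electron can cost more to remove than an n=3 core electron, so the actual values have to decide it.
Valence configurations: Ca⁺ [Ar]4s¹, O⁺ [He]2s²2p³, Si⁺ [Ne]3s²3p¹.
The numbers (kJ/mol): Ca 1145, K 3052, O 3388, Na 4562, Si 1577.
Hence IE_2: Ca < Si < K < O < Na.

Ca, Si, K, O, Na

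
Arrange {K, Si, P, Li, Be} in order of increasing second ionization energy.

IE_2 is the cost of taking one more electron from the +1 cation: K⁺ is the bare [Ar] core; Si⁺ still has 3 valence electrons; P⁺ still has 4 valence electrons; Li⁺ is the bare [He] core; Be⁺ still has 1 valence electron.
Pulling an electron out of a noble-gas core costs far more than removing a remaining valence electron, so K and Li sit at the high end of IE_2.
Valence configurations: Si⁺ [Ne]3s²3p¹, P⁺ [Ne]3s²3p², Be⁺ [He]2s¹.
Tabulated IE_2 (kJ/mol): K 3052, Si 1577, P 1907, Li 7298, Be 1757.
Overall IE_2 order: Si < Be < P < K < Li.

Si < Be < P < K < Li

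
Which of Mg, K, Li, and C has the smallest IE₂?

Mg

The second ionization energy removes an electron from the +1 ion. For each element: Mg⁺ still has 1 valence electron; K⁺ is the bare [Ar] core; Li⁺ is the bare [He] core; C⁺ still has 3 valence electrons.
Breaking into a closed-shell core is much more expensive than removing a leftover valence electron — K and Li have the largest IE_2 here.
Valence configurations: Mg⁺ [Ne]3s¹, C⁺ [He]2s²2p¹.
Tabulated IE_2 (kJ/mol): Mg 1451, K 3052, Li 7298, C 2353.
Putting it together, IE_2: Mg < C < K < Li.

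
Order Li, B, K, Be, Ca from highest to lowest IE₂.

IE_2 is the cost of taking one more electron from the +1 cation: Li⁺ is the bare [He] core; B⁺ still has 2 valence electrons; K⁺ is the bare [Ar] core; Be⁺ still has 1 valence electron; Ca⁺ still has 1 valence electron.
Pulling an electron out of a noble-gas core costs far more than removing a remaining valence electron, so K and Li sit at the high end of IE_2.
Valence configurations: B⁺ [He]2s², Be⁺ [He]2s¹, Ca⁺ [Ar]4s¹.
Approximate IE_2 values (kJ/mol): Li 7298, B 2427, K 3052, Be 1757, Ca 1145.
Putting it together, IE_2: Ca < Be < B < K < Li.

Li > K > B > Be > Ca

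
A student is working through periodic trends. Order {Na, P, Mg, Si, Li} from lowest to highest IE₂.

After 1 electron has been removed, what remains? Na⁺ is the bare [Ne] core; P⁺ still has 4 valence electrons; Mg⁺ still has 1 valence electron; Si⁺ still has 3 valence electrons; Li⁺ is the bare [He] core.
Pulling an electron out of a noble-gas core costs far more than removing a remaining valence electron, so Na and Li sit at the high end of IE_2.
Valence configurations: P⁺ [Ne]3s²3p², Mg⁺ [Ne]3s¹, Si⁺ [Ne]3s²3p¹.
Approximate IE_2 values (kJ/mol): Na 4562, P 1907, Mg 1451, Si 1577, Li 7298.
Putting it together, IE_2: Mg < Si < P < Na < Li.

Mg < Si < P < Na < Li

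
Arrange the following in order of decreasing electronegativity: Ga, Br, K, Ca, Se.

K is in period 4, group 1; Ca is in period 4, group 2; Ga is in period 4, group 13; Se is in period 4, group 16; Br is in period 4, group 17.
EN rises left→right (higher Z_eff, smaller atoms) and falls top→bottom (larger, more shielded atoms).
All lie in period 4, so electronegativity increases left to right.
So from highest to lowest: Br > Se > Ga > Ca > K.

Br > Se > Ga > Ca > K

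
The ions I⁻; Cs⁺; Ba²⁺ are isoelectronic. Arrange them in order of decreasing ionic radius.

I⁻, Cs⁺, Ba²⁺

All of these have 54 electrons, so size is governed by nuclear charge alone: the more protons, the stronger the pull on the same electron cloud, and the smaller the ion.
Nuclear charges: Ba²⁺ (Z=56), Cs⁺ (Z=55), I⁻ (Z=53).
Largest to smallest: I⁻ > Cs⁺ > Ba²⁺.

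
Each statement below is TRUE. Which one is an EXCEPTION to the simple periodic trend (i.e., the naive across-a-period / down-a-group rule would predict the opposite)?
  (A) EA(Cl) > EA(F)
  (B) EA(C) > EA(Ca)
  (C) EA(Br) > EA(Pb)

The general trend: electron affinity increases across a period and decreases down a group.
(A) Cl (period 3, group 17) vs F (period 2, group 17): the stated order contradicts the simple trend.
(B) C (period 2, group 14) vs Ca (period 4, group 2): the stated order agrees with the simple trend.
(C) Br (period 4, group 17) vs Pb (period 6, group 14): the stated order agrees with the simple trend.
The exception is (A): F's small 2p subshell makes the incoming electron feel strong e⁻–e⁻ repulsion, so Cl actually releases more energy on gaining an electron.

(A)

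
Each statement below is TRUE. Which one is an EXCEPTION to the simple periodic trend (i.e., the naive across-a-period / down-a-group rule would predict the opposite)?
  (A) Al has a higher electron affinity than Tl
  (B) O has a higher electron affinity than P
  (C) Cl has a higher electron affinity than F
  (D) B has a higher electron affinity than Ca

(C)

The general trend: electron affinity increases across a period and decreases down a group.
(A) Al (period 3, group 13) vs Tl (period 6, group 13): the stated order agrees with the simple trend.
(B) O (period 2, group 16) vs P (period 3, group 15): the stated order agrees with the simple trend.
(C) Cl (period 3, group 17) vs F (period 2, group 17): the stated order contradicts the simple trend.
(D) B (period 2, group 13) vs Ca (period 4, group 2): the stated order agrees with the simple trend.
The exception is (C): F's small 2p subshell makes the incoming electron feel strong e⁻–e⁻ repulsion, so Cl actually releases more energy on gaining an electron.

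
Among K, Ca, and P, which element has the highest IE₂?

K

The second ionization energy removes an electron from the +1 ion. For each element: K⁺ is the bare [Ar] core; Ca⁺ still has 1 valence electron; P⁺ still has 4 valence electrons.
Breaking into a closed-shell core is much more expensive than removing a leftover valence electron — K has the largest IE_2 here.
Valence configurations: Ca⁺ [Ar]4s¹, P⁺ [Ne]3s²3p².
Approximate IE_2 values (kJ/mol): K 3052, Ca 1145, P 1907.
Putting it together, IE_2: Ca < P < K.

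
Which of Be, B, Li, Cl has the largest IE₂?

Li

The second ionization energy removes an electron from the +1 ion. For each element: Be⁺ still has 1 valence electron; B⁺ still has 2 valence electrons; Li⁺ is the bare [He] core; Cl⁺ still has 6 valence electrons.
Breaking into a closed-shell core is much more expensive than removing a leftover valence electron — Li has the largest IE_2 here.
Valence configurations: Be⁺ [He]2s¹, B⁺ [He]2s², Cl⁺ [Ne]3s²3p⁴.
Approximate IE_2 values (kJ/mol): Be 1757, B 2427, Li 7298, Cl 2298.
Overall IE_2 order: Be < Cl < B < Li.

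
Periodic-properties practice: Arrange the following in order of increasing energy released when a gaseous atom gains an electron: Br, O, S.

O < S < Br

O is in period 2, group 16; S is in period 3, group 16; Br is in period 4, group 17.
EA tends to increase across a period and decrease down a group, though the pattern is less regular than for IE or radius.
Neither a single period nor a single group — weigh both effects.
S > O: this pair runs against the simple trend — see the exception note.
Br > S: period and group pull opposite ways; the across-period shift dominates (325 vs 200 kJ/mol).
Note the exception: S has a higher electron affinity than O, contrary to the simple trend — the compact 2p subshell of O repels the added electron more than S's larger 3p does.
For reference (kJ/mol): O 141, S 200, Br 325.
So from lowest to highest: O < S < Br.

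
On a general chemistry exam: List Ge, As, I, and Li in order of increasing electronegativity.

Li, Ge, As, I

EN rises left→right (higher Z_eff, smaller atoms) and falls top→bottom (larger, more shielded atoms).
These span different periods and groups, so the two trends combine.
Ge > Li: the two effects oppose for this pair; the across-period effect wins (2.01 vs 0.98).
As > Ge: As lies to the right of Ge in period 4, so the across-period effect alone puts As higher.
I > As: the two effects oppose for this pair; the across-period effect wins (2.66 vs 2.18).
Tabulated electronegativity (Pauling): Li 0.98, Ge 2.01, As 2.18, I 2.66.
So from lowest to highest: Li < Ge < As < I.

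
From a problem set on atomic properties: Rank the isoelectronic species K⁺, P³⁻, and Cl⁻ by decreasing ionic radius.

All of these have 18 electrons, so size is governed by nuclear charge alone: the more protons, the stronger the pull on the same electron cloud, and the smaller the ion.
Nuclear charges: K⁺ (Z=19), Cl⁻ (Z=17), P³⁻ (Z=15).
Largest to smallest: P³⁻ > Cl⁻ > K⁺.

P³⁻ > Cl⁻ > K⁺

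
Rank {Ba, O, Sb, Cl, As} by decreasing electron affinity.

Cl > O > Sb > As > Ba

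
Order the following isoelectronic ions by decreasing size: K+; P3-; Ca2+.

P3- > K+ > Ca2+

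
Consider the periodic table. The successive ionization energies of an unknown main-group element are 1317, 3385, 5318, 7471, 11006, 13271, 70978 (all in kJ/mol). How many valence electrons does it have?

6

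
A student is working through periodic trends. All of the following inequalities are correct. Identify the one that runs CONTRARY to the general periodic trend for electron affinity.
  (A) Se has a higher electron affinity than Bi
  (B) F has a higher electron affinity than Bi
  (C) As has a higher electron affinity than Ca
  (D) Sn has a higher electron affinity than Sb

(D)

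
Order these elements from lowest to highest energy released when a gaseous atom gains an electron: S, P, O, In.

In, P, O, S

O is in period 2, group 16; P is in period 3, group 15; S is in period 3, group 16; In is in period 5, group 13.
Electron affinity generally becomes more exothermic across a period toward the halogens and less exothermic down a group.
Neither a single period nor a single group — weigh both effects.
P > In: both effects reinforce here, so P is clearly the higher of the two.
O > P: both effects reinforce here, so O is clearly the higher of the two.
S > O: this pair runs against the simple trend — see the exception note.
Note the exception: S has a higher electron affinity than O, contrary to the simple trend — the compact 2p subshell of O repels the added electron more than S's larger 3p does.
For reference (kJ/mol): O 141, P 72, S 200, In 29.
So from lowest to highest: In < P < O < S.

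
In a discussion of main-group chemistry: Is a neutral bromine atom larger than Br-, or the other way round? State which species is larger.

Br-

Forming Br- adds 1 electron to Br. More electron–electron repulsion in the same shell, with unchanged nuclear charge, lets the cloud expand.
An anion is larger than its parent atom: Br- > Br.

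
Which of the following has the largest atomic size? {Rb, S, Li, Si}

Rb

Across a period the added protons contract the valence shell; down a group each new principal shell makes the atom larger.
These span different periods and groups, so the two trends combine.
Si > S: Si lies to the left of S in period 3, so the across-period effect alone puts Si larger.
Li > Si: period and group pull opposite ways; the across-period shift dominates (133 vs 116 pm).
Rb > Li: Rb sits below Li in group 1, so the down-group effect alone puts Rb larger.
Approximate values (pm): Li 133, Si 116, S 103, Rb 210.
The largest atomic size among these belongs to Rb.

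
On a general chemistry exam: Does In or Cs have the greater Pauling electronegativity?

In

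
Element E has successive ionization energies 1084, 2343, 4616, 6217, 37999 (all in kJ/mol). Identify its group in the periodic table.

Look for the largest jump between consecutive ionization energies: IE5/IE4 ≈ 6.1, far larger than any earlier ratio.
That jump marks the point where a core electron is being removed. So the atom has 4 valence electrons.
A main-group element with 4 valence electrons is in group 14.

Group 14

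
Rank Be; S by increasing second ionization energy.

IE_2 is the cost of taking one more electron from the +1 cation: Be⁺ still has 1 valence electron; S⁺ still has 5 valence electrons.
All are still removing valence electrons, so compare the +1 ions as you would atoms: IE_2 generally rises across a period (higher Z_eff) and falls down a group (larger shell), subject to the usual subshell exceptions.
Valence configurations: Be⁺ [He]2s¹, S⁺ [Ne]3s²3p³.
Tabulated IE_2 (kJ/mol): Be 1757, S 2252.
Hence IE_2: Be < S.

Be < S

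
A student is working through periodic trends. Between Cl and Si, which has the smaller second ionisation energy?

The second ionization energy removes an electron from the +1 ion. For each element: Cl⁺ still has 6 valence electrons; Si⁺ still has 3 valence electrons.
All are still removing valence electrons, so compare the +1 ions as you would atoms: IE_2 generally rises across a period (higher Z_eff) and falls down a group (larger shell), subject to the usual subshell exceptions.
Valence configurations: Cl⁺ [Ne]3s²3p⁴, Si⁺ [Ne]3s²3p¹.
Tabulated IE_2 (kJ/mol): Cl 2298, Si 1577.
So the second ionization energies run Si < Cl.

Si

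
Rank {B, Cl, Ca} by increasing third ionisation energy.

B < Cl < Ca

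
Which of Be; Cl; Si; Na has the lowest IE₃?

Si

The third ionization energy removes an electron from the +2 ion. For each element: Be²⁺ is the bare [He] core; Cl²⁺ still has 5 valence electrons; Si²⁺ still has 2 valence electrons; Na²⁺ is already 1 electron into the core.
Pulling an electron out of a noble-gas core costs far more than removing a remaining valence electron, so Na and Be sit at the high end of IE_3.
Valence configurations: Cl²⁺ [Ne]3s²3p³, Si²⁺ [Ne]3s².
The numbers (kJ/mol): Be 14849, Cl 3822, Si 3232, Na 6910.
Putting it together, IE_3: Si < Cl < Na < Be.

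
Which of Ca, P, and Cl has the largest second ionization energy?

Cl

After 1 electron has been removed, what remains? Ca⁺ still has 1 valence electron; P⁺ still has 4 valence electrons; Cl⁺ still has 6 valence electrons.
All are still removing valence electrons, so compare the +1 ions as you would atoms: IE_2 generally rises across a period (higher Z_eff) and falls down a group (larger shell), subject to the usual subshell exceptions.
Valence configurations: Ca⁺ [Ar]4s¹, P⁺ [Ne]3s²3p², Cl⁺ [Ne]3s²3p⁴.
Tabulated IE_2 (kJ/mol): Ca 1145, P 1907, Cl 2298.
Overall IE_2 order: Ca < P < Cl.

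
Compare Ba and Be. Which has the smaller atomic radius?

Be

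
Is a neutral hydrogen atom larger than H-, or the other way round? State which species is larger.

Forming H- adds 1 electron to H. More electron–electron repulsion in the same shell, with unchanged nuclear charge, lets the cloud expand.
An anion is larger than its parent atom: H- > H.

H-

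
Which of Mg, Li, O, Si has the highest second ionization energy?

Li

After 1 electron has been removed, what remains? Mg⁺ still has 1 valence electron; Li⁺ is the bare [He] core; O⁺ still has 5 valence electrons; Si⁺ still has 3 valence electrons.
Pulling an electron out of a noble-gas core costs far more than removing a remaining valence electron, so Li sits at the high end of IE_2.
Valence configurations: Mg⁺ [Ne]3s¹, O⁺ [He]2s²2p³, Si⁺ [Ne]3s²3p¹.
The numbers (kJ/mol): Mg 1451, Li 7298, O 3388, Si 1577.
Putting it together, IE_2: Mg < Si < O < Li.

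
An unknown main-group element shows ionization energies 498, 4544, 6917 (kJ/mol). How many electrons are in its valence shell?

1

Look for the largest jump between consecutive ionization energies: IE2/IE1 ≈ 9.1, far larger than any earlier ratio.
That jump marks the point where a core electron is being removed. So the atom has 1 valence electron.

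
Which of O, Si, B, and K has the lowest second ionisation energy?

Si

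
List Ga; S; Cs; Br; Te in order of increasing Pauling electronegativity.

S is in period 3, group 16; Ga is in period 4, group 13; Br is in period 4, group 17; Te is in period 5, group 16; Cs is in period 6, group 1.
Atoms toward the upper right of the periodic table pull bonding electrons most strongly.
Here both period and group differ, so the two effects have to be weighed against each other.
Ga > Cs: relative to Cs, both the across-period and down-group shifts push Ga's electronegativity up.
Te > Ga: period and group pull opposite ways; the across-period shift dominates (2.10 vs 1.81).
S > Te: S sits above Te in group 16, so the down-group effect alone puts S higher.
Br > S: period and group pull opposite ways; the across-period shift dominates (2.96 vs 2.58).
Tabulated electronegativity (Pauling): S 2.58, Ga 1.81, Br 2.96, Te 2.10, Cs 0.79.
So from lowest to highest: Cs < Ga < Te < S < Br.

Cs, Ga, Te, S, Br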